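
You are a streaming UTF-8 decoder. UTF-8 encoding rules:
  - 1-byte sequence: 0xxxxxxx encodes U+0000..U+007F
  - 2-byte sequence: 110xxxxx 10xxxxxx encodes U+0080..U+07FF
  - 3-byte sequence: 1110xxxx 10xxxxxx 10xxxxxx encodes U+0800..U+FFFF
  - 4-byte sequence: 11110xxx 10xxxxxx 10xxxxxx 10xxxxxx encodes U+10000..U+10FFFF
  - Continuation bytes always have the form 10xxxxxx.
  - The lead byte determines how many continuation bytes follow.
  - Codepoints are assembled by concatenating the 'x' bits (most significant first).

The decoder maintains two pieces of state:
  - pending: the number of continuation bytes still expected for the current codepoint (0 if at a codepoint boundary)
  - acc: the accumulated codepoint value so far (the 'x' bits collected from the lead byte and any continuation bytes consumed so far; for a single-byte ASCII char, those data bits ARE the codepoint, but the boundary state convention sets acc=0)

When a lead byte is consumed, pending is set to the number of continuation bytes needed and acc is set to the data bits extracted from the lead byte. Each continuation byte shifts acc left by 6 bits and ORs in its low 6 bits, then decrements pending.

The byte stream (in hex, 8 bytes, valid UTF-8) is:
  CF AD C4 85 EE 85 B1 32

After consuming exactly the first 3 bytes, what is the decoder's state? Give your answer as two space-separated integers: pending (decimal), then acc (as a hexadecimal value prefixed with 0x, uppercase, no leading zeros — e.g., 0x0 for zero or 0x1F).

Byte[0]=CF: 2-byte lead. pending=1, acc=0xF
Byte[1]=AD: continuation. acc=(acc<<6)|0x2D=0x3ED, pending=0
Byte[2]=C4: 2-byte lead. pending=1, acc=0x4

Answer: 1 0x4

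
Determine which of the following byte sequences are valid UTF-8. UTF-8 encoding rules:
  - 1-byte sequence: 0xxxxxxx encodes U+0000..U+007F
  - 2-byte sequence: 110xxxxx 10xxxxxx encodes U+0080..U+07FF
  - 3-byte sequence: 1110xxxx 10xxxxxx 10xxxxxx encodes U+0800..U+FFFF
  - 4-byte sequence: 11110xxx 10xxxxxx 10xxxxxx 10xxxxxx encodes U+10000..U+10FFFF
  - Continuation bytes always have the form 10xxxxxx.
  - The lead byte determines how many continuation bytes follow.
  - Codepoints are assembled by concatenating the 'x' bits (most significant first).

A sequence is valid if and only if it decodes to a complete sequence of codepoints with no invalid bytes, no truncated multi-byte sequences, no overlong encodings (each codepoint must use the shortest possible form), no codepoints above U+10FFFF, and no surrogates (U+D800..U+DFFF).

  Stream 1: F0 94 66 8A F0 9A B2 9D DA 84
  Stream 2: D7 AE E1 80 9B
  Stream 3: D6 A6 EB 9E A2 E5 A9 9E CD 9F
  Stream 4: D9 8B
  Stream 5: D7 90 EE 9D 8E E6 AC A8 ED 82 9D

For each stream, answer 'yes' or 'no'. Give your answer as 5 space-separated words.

Stream 1: error at byte offset 2. INVALID
Stream 2: decodes cleanly. VALID
Stream 3: decodes cleanly. VALID
Stream 4: decodes cleanly. VALID
Stream 5: decodes cleanly. VALID

Answer: no yes yes yes yes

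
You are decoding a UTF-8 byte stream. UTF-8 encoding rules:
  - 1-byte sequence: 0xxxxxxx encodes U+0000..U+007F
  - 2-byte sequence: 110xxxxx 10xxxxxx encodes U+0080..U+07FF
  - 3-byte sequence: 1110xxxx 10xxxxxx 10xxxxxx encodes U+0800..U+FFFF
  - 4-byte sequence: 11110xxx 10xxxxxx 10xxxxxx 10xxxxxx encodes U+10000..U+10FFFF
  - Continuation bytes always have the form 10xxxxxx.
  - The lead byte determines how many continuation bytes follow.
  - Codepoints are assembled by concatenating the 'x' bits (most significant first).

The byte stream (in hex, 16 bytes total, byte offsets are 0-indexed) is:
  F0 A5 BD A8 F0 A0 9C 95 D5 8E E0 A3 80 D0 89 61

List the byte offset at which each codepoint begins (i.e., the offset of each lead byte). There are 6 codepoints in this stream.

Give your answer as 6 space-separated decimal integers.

Byte[0]=F0: 4-byte lead, need 3 cont bytes. acc=0x0
Byte[1]=A5: continuation. acc=(acc<<6)|0x25=0x25
Byte[2]=BD: continuation. acc=(acc<<6)|0x3D=0x97D
Byte[3]=A8: continuation. acc=(acc<<6)|0x28=0x25F68
Completed: cp=U+25F68 (starts at byte 0)
Byte[4]=F0: 4-byte lead, need 3 cont bytes. acc=0x0
Byte[5]=A0: continuation. acc=(acc<<6)|0x20=0x20
Byte[6]=9C: continuation. acc=(acc<<6)|0x1C=0x81C
Byte[7]=95: continuation. acc=(acc<<6)|0x15=0x20715
Completed: cp=U+20715 (starts at byte 4)
Byte[8]=D5: 2-byte lead, need 1 cont bytes. acc=0x15
Byte[9]=8E: continuation. acc=(acc<<6)|0x0E=0x54E
Completed: cp=U+054E (starts at byte 8)
Byte[10]=E0: 3-byte lead, need 2 cont bytes. acc=0x0
Byte[11]=A3: continuation. acc=(acc<<6)|0x23=0x23
Byte[12]=80: continuation. acc=(acc<<6)|0x00=0x8C0
Completed: cp=U+08C0 (starts at byte 10)
Byte[13]=D0: 2-byte lead, need 1 cont bytes. acc=0x10
Byte[14]=89: continuation. acc=(acc<<6)|0x09=0x409
Completed: cp=U+0409 (starts at byte 13)
Byte[15]=61: 1-byte ASCII. cp=U+0061

Answer: 0 4 8 10 13 15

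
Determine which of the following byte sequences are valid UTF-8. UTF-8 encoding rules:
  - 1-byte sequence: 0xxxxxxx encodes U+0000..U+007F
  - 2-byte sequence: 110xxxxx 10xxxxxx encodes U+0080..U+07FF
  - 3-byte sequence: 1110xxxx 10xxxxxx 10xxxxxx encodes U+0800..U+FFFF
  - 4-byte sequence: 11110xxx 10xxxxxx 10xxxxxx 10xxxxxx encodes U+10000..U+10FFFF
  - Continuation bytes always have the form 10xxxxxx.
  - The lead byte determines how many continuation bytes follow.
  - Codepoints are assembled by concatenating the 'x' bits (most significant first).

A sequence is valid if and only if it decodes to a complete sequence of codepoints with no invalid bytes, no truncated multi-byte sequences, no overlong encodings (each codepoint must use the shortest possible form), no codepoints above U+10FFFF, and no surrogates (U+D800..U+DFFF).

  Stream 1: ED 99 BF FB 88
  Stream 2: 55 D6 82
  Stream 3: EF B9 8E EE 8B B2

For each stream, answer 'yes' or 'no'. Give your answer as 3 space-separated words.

Answer: no yes yes

Derivation:
Stream 1: error at byte offset 3. INVALID
Stream 2: decodes cleanly. VALID
Stream 3: decodes cleanly. VALID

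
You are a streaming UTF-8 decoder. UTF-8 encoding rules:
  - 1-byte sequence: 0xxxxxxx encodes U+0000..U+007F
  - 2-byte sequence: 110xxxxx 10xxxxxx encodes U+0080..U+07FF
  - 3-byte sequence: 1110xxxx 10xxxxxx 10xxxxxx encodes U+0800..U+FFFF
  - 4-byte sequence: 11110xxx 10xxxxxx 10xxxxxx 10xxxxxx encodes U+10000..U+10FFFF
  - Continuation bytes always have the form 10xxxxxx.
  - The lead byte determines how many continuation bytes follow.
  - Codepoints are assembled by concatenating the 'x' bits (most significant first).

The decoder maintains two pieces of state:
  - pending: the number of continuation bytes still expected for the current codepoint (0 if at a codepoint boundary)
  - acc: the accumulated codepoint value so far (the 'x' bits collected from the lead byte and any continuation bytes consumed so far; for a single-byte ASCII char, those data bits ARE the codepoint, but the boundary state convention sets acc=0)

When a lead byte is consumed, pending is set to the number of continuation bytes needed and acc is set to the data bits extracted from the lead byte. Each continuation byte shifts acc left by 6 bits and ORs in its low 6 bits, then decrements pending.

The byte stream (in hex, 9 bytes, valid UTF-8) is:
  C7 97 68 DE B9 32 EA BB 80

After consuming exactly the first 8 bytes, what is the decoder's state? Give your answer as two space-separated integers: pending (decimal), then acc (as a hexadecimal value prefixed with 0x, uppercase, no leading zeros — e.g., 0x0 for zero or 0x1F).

Byte[0]=C7: 2-byte lead. pending=1, acc=0x7
Byte[1]=97: continuation. acc=(acc<<6)|0x17=0x1D7, pending=0
Byte[2]=68: 1-byte. pending=0, acc=0x0
Byte[3]=DE: 2-byte lead. pending=1, acc=0x1E
Byte[4]=B9: continuation. acc=(acc<<6)|0x39=0x7B9, pending=0
Byte[5]=32: 1-byte. pending=0, acc=0x0
Byte[6]=EA: 3-byte lead. pending=2, acc=0xA
Byte[7]=BB: continuation. acc=(acc<<6)|0x3B=0x2BB, pending=1

Answer: 1 0x2BB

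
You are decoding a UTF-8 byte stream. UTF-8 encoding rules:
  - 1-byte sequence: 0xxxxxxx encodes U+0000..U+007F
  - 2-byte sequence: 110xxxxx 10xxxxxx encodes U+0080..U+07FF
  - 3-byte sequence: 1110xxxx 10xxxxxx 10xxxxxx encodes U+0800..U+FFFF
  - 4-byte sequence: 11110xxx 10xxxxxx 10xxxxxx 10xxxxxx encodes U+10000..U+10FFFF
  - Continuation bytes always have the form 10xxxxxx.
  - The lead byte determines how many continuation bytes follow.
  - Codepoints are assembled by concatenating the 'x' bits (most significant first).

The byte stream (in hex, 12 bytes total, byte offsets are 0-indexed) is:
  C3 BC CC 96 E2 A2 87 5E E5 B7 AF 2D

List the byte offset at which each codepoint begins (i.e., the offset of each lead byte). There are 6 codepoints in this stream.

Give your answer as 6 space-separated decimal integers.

Answer: 0 2 4 7 8 11

Derivation:
Byte[0]=C3: 2-byte lead, need 1 cont bytes. acc=0x3
Byte[1]=BC: continuation. acc=(acc<<6)|0x3C=0xFC
Completed: cp=U+00FC (starts at byte 0)
Byte[2]=CC: 2-byte lead, need 1 cont bytes. acc=0xC
Byte[3]=96: continuation. acc=(acc<<6)|0x16=0x316
Completed: cp=U+0316 (starts at byte 2)
Byte[4]=E2: 3-byte lead, need 2 cont bytes. acc=0x2
Byte[5]=A2: continuation. acc=(acc<<6)|0x22=0xA2
Byte[6]=87: continuation. acc=(acc<<6)|0x07=0x2887
Completed: cp=U+2887 (starts at byte 4)
Byte[7]=5E: 1-byte ASCII. cp=U+005E
Byte[8]=E5: 3-byte lead, need 2 cont bytes. acc=0x5
Byte[9]=B7: continuation. acc=(acc<<6)|0x37=0x177
Byte[10]=AF: continuation. acc=(acc<<6)|0x2F=0x5DEF
Completed: cp=U+5DEF (starts at byte 8)
Byte[11]=2D: 1-byte ASCII. cp=U+002D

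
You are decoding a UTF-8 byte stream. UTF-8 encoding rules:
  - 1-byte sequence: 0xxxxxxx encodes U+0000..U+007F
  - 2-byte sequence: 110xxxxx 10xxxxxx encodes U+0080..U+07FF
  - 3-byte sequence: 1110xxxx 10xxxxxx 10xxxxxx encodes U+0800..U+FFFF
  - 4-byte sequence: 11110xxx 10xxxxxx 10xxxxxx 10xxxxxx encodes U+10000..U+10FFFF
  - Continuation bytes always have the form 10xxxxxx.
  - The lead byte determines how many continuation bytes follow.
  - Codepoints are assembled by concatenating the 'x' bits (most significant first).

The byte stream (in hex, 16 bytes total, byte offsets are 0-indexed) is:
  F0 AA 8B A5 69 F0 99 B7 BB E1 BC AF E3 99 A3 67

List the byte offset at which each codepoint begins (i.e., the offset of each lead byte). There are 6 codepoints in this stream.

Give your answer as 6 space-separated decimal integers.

Byte[0]=F0: 4-byte lead, need 3 cont bytes. acc=0x0
Byte[1]=AA: continuation. acc=(acc<<6)|0x2A=0x2A
Byte[2]=8B: continuation. acc=(acc<<6)|0x0B=0xA8B
Byte[3]=A5: continuation. acc=(acc<<6)|0x25=0x2A2E5
Completed: cp=U+2A2E5 (starts at byte 0)
Byte[4]=69: 1-byte ASCII. cp=U+0069
Byte[5]=F0: 4-byte lead, need 3 cont bytes. acc=0x0
Byte[6]=99: continuation. acc=(acc<<6)|0x19=0x19
Byte[7]=B7: continuation. acc=(acc<<6)|0x37=0x677
Byte[8]=BB: continuation. acc=(acc<<6)|0x3B=0x19DFB
Completed: cp=U+19DFB (starts at byte 5)
Byte[9]=E1: 3-byte lead, need 2 cont bytes. acc=0x1
Byte[10]=BC: continuation. acc=(acc<<6)|0x3C=0x7C
Byte[11]=AF: continuation. acc=(acc<<6)|0x2F=0x1F2F
Completed: cp=U+1F2F (starts at byte 9)
Byte[12]=E3: 3-byte lead, need 2 cont bytes. acc=0x3
Byte[13]=99: continuation. acc=(acc<<6)|0x19=0xD9
Byte[14]=A3: continuation. acc=(acc<<6)|0x23=0x3663
Completed: cp=U+3663 (starts at byte 12)
Byte[15]=67: 1-byte ASCII. cp=U+0067

Answer: 0 4 5 9 12 15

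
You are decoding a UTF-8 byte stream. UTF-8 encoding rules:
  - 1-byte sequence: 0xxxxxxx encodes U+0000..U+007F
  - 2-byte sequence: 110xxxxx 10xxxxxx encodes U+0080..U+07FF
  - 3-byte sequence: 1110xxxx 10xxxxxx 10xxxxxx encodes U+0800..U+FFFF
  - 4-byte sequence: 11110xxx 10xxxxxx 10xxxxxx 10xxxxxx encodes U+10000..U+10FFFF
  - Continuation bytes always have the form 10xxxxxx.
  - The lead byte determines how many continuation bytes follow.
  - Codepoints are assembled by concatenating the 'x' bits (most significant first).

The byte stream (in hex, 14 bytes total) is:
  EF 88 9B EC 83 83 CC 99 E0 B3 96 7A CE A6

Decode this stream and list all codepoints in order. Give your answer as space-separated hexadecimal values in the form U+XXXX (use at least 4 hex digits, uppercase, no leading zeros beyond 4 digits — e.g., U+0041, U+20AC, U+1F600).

Byte[0]=EF: 3-byte lead, need 2 cont bytes. acc=0xF
Byte[1]=88: continuation. acc=(acc<<6)|0x08=0x3C8
Byte[2]=9B: continuation. acc=(acc<<6)|0x1B=0xF21B
Completed: cp=U+F21B (starts at byte 0)
Byte[3]=EC: 3-byte lead, need 2 cont bytes. acc=0xC
Byte[4]=83: continuation. acc=(acc<<6)|0x03=0x303
Byte[5]=83: continuation. acc=(acc<<6)|0x03=0xC0C3
Completed: cp=U+C0C3 (starts at byte 3)
Byte[6]=CC: 2-byte lead, need 1 cont bytes. acc=0xC
Byte[7]=99: continuation. acc=(acc<<6)|0x19=0x319
Completed: cp=U+0319 (starts at byte 6)
Byte[8]=E0: 3-byte lead, need 2 cont bytes. acc=0x0
Byte[9]=B3: continuation. acc=(acc<<6)|0x33=0x33
Byte[10]=96: continuation. acc=(acc<<6)|0x16=0xCD6
Completed: cp=U+0CD6 (starts at byte 8)
Byte[11]=7A: 1-byte ASCII. cp=U+007A
Byte[12]=CE: 2-byte lead, need 1 cont bytes. acc=0xE
Byte[13]=A6: continuation. acc=(acc<<6)|0x26=0x3A6
Completed: cp=U+03A6 (starts at byte 12)

Answer: U+F21B U+C0C3 U+0319 U+0CD6 U+007A U+03A6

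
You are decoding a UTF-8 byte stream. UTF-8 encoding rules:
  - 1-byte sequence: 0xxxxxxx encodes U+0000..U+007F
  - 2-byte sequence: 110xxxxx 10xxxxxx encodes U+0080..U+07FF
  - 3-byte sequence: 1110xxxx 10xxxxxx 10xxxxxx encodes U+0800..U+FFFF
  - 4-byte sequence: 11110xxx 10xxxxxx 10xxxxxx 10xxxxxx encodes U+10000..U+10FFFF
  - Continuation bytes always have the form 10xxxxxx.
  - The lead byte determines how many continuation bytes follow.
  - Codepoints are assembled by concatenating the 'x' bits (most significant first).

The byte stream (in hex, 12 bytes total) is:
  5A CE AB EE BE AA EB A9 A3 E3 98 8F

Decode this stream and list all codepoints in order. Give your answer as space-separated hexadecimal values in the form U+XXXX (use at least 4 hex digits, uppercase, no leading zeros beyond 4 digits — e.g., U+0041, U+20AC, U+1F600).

Answer: U+005A U+03AB U+EFAA U+BA63 U+360F

Derivation:
Byte[0]=5A: 1-byte ASCII. cp=U+005A
Byte[1]=CE: 2-byte lead, need 1 cont bytes. acc=0xE
Byte[2]=AB: continuation. acc=(acc<<6)|0x2B=0x3AB
Completed: cp=U+03AB (starts at byte 1)
Byte[3]=EE: 3-byte lead, need 2 cont bytes. acc=0xE
Byte[4]=BE: continuation. acc=(acc<<6)|0x3E=0x3BE
Byte[5]=AA: continuation. acc=(acc<<6)|0x2A=0xEFAA
Completed: cp=U+EFAA (starts at byte 3)
Byte[6]=EB: 3-byte lead, need 2 cont bytes. acc=0xB
Byte[7]=A9: continuation. acc=(acc<<6)|0x29=0x2E9
Byte[8]=A3: continuation. acc=(acc<<6)|0x23=0xBA63
Completed: cp=U+BA63 (starts at byte 6)
Byte[9]=E3: 3-byte lead, need 2 cont bytes. acc=0x3
Byte[10]=98: continuation. acc=(acc<<6)|0x18=0xD8
Byte[11]=8F: continuation. acc=(acc<<6)|0x0F=0x360F
Completed: cp=U+360F (starts at byte 9)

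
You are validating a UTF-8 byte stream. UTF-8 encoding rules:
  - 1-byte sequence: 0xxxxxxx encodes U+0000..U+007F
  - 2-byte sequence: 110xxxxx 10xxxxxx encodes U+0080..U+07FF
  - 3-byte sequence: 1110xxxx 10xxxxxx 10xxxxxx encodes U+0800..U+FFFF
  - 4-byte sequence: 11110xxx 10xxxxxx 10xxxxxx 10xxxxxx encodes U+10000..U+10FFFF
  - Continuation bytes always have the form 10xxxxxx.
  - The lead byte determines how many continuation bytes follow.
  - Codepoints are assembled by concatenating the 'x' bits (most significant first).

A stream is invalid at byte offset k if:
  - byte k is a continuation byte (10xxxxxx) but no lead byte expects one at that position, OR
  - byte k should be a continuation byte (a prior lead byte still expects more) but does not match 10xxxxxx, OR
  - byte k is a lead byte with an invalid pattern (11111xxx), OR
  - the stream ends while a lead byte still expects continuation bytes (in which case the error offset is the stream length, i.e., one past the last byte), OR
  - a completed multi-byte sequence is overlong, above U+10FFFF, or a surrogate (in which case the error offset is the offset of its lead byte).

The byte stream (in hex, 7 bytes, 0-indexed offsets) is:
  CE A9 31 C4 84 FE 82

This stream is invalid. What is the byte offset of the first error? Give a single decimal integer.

Byte[0]=CE: 2-byte lead, need 1 cont bytes. acc=0xE
Byte[1]=A9: continuation. acc=(acc<<6)|0x29=0x3A9
Completed: cp=U+03A9 (starts at byte 0)
Byte[2]=31: 1-byte ASCII. cp=U+0031
Byte[3]=C4: 2-byte lead, need 1 cont bytes. acc=0x4
Byte[4]=84: continuation. acc=(acc<<6)|0x04=0x104
Completed: cp=U+0104 (starts at byte 3)
Byte[5]=FE: INVALID lead byte (not 0xxx/110x/1110/11110)

Answer: 5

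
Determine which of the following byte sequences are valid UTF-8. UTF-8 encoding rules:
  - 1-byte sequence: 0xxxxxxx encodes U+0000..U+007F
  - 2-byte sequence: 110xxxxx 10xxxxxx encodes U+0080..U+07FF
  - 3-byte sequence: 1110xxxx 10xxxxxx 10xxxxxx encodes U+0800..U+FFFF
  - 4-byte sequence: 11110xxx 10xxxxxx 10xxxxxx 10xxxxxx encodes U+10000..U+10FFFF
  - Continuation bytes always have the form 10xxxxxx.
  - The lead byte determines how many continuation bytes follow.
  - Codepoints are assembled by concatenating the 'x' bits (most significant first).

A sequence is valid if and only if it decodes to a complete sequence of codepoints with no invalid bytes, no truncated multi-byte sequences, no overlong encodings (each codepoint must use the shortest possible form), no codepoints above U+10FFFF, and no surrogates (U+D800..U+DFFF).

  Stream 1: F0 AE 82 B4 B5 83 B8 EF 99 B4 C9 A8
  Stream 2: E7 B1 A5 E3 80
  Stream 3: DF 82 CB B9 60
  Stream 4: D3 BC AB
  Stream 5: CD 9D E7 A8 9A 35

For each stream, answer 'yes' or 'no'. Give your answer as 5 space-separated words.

Answer: no no yes no yes

Derivation:
Stream 1: error at byte offset 4. INVALID
Stream 2: error at byte offset 5. INVALID
Stream 3: decodes cleanly. VALID
Stream 4: error at byte offset 2. INVALID
Stream 5: decodes cleanly. VALID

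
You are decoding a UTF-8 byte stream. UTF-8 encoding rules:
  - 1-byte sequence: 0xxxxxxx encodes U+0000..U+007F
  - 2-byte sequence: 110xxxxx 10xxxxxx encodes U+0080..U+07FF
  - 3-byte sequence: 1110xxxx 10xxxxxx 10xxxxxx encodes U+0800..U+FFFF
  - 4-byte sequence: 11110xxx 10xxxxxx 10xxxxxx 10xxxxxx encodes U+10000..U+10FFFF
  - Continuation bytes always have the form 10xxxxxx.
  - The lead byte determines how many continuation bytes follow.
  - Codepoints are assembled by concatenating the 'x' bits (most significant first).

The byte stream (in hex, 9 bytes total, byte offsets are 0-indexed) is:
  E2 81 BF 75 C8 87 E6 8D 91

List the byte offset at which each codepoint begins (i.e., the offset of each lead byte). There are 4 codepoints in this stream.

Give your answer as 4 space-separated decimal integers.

Byte[0]=E2: 3-byte lead, need 2 cont bytes. acc=0x2
Byte[1]=81: continuation. acc=(acc<<6)|0x01=0x81
Byte[2]=BF: continuation. acc=(acc<<6)|0x3F=0x207F
Completed: cp=U+207F (starts at byte 0)
Byte[3]=75: 1-byte ASCII. cp=U+0075
Byte[4]=C8: 2-byte lead, need 1 cont bytes. acc=0x8
Byte[5]=87: continuation. acc=(acc<<6)|0x07=0x207
Completed: cp=U+0207 (starts at byte 4)
Byte[6]=E6: 3-byte lead, need 2 cont bytes. acc=0x6
Byte[7]=8D: continuation. acc=(acc<<6)|0x0D=0x18D
Byte[8]=91: continuation. acc=(acc<<6)|0x11=0x6351
Completed: cp=U+6351 (starts at byte 6)

Answer: 0 3 4 6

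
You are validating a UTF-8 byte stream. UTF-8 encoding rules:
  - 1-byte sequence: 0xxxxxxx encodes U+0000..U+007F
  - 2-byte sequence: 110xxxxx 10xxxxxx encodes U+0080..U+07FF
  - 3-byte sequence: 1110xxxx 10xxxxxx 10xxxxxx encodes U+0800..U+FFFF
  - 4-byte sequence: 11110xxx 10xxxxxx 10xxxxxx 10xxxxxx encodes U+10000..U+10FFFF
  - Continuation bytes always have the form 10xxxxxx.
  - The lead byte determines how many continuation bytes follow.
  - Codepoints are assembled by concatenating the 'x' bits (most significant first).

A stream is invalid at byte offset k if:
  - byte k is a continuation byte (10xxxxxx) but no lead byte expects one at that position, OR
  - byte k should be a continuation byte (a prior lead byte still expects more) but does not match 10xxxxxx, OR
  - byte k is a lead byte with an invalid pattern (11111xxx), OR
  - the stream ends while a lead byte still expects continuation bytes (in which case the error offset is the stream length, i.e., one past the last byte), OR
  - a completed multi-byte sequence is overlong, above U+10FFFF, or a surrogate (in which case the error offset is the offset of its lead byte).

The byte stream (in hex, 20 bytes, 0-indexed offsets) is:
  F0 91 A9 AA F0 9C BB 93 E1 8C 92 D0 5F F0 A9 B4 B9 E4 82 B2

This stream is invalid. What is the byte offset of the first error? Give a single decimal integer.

Byte[0]=F0: 4-byte lead, need 3 cont bytes. acc=0x0
Byte[1]=91: continuation. acc=(acc<<6)|0x11=0x11
Byte[2]=A9: continuation. acc=(acc<<6)|0x29=0x469
Byte[3]=AA: continuation. acc=(acc<<6)|0x2A=0x11A6A
Completed: cp=U+11A6A (starts at byte 0)
Byte[4]=F0: 4-byte lead, need 3 cont bytes. acc=0x0
Byte[5]=9C: continuation. acc=(acc<<6)|0x1C=0x1C
Byte[6]=BB: continuation. acc=(acc<<6)|0x3B=0x73B
Byte[7]=93: continuation. acc=(acc<<6)|0x13=0x1CED3
Completed: cp=U+1CED3 (starts at byte 4)
Byte[8]=E1: 3-byte lead, need 2 cont bytes. acc=0x1
Byte[9]=8C: continuation. acc=(acc<<6)|0x0C=0x4C
Byte[10]=92: continuation. acc=(acc<<6)|0x12=0x1312
Completed: cp=U+1312 (starts at byte 8)
Byte[11]=D0: 2-byte lead, need 1 cont bytes. acc=0x10
Byte[12]=5F: expected 10xxxxxx continuation. INVALID

Answer: 12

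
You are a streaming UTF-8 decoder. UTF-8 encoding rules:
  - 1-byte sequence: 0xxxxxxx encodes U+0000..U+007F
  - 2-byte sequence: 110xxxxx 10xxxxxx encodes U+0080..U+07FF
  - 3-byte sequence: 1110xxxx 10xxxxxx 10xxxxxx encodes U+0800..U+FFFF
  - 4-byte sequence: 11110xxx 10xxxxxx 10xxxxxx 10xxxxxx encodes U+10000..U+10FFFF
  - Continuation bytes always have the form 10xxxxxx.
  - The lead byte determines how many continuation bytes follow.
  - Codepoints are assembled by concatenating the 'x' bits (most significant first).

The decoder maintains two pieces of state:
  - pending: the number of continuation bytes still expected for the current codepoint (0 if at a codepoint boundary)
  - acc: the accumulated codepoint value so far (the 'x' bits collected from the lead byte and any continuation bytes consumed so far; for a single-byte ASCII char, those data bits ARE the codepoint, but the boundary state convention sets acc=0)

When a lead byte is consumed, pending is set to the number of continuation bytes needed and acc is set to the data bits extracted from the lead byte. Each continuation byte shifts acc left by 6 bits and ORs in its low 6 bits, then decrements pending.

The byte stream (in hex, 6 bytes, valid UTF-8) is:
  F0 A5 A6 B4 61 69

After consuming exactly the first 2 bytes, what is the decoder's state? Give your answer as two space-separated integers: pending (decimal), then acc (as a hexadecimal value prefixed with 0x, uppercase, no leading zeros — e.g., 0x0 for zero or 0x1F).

Byte[0]=F0: 4-byte lead. pending=3, acc=0x0
Byte[1]=A5: continuation. acc=(acc<<6)|0x25=0x25, pending=2

Answer: 2 0x25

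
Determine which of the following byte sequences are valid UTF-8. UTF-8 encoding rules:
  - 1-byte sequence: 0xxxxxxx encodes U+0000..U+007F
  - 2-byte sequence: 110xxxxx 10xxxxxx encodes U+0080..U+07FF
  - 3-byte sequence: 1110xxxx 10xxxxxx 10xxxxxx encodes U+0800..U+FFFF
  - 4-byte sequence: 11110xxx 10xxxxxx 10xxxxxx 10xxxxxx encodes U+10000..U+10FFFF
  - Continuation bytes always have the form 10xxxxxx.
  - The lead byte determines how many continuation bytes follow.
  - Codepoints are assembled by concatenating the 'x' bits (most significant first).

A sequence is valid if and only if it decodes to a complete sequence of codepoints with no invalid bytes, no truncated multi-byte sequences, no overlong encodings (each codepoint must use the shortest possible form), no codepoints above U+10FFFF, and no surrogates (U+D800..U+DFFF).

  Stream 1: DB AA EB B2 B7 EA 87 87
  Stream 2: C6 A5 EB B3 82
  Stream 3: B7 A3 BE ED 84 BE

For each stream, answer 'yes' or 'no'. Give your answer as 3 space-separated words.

Answer: yes yes no

Derivation:
Stream 1: decodes cleanly. VALID
Stream 2: decodes cleanly. VALID
Stream 3: error at byte offset 0. INVALID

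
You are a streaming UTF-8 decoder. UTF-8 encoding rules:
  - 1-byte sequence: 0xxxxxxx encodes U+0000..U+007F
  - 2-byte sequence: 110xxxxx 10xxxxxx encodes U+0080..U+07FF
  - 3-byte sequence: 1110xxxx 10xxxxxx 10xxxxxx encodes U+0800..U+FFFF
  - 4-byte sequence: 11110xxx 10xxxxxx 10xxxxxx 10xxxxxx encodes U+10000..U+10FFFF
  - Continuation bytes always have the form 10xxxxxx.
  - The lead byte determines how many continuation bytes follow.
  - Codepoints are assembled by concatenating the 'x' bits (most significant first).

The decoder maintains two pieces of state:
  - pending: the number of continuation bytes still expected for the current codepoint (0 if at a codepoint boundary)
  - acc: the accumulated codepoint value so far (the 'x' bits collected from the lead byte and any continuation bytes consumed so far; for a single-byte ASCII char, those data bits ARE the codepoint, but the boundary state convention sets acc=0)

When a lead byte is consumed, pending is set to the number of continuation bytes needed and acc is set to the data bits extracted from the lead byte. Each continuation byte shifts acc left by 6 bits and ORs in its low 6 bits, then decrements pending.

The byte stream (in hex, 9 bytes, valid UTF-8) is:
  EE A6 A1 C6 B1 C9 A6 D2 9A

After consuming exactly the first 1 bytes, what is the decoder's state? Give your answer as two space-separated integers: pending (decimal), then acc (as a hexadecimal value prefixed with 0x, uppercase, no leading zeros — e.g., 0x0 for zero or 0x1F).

Answer: 2 0xE

Derivation:
Byte[0]=EE: 3-byte lead. pending=2, acc=0xE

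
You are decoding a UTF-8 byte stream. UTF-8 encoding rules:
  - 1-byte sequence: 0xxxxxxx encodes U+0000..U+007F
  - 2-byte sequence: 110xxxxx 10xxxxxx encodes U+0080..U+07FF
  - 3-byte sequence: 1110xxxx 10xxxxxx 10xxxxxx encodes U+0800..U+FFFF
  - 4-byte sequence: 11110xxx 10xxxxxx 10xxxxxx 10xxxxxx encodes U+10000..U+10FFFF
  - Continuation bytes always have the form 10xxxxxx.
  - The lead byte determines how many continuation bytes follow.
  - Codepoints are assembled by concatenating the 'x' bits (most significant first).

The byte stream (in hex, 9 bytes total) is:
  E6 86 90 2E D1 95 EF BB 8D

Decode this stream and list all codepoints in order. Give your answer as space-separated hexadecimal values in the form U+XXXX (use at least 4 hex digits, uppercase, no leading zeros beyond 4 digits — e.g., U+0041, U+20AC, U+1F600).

Answer: U+6190 U+002E U+0455 U+FECD

Derivation:
Byte[0]=E6: 3-byte lead, need 2 cont bytes. acc=0x6
Byte[1]=86: continuation. acc=(acc<<6)|0x06=0x186
Byte[2]=90: continuation. acc=(acc<<6)|0x10=0x6190
Completed: cp=U+6190 (starts at byte 0)
Byte[3]=2E: 1-byte ASCII. cp=U+002E
Byte[4]=D1: 2-byte lead, need 1 cont bytes. acc=0x11
Byte[5]=95: continuation. acc=(acc<<6)|0x15=0x455
Completed: cp=U+0455 (starts at byte 4)
Byte[6]=EF: 3-byte lead, need 2 cont bytes. acc=0xF
Byte[7]=BB: continuation. acc=(acc<<6)|0x3B=0x3FB
Byte[8]=8D: continuation. acc=(acc<<6)|0x0D=0xFECD
Completed: cp=U+FECD (starts at byte 6)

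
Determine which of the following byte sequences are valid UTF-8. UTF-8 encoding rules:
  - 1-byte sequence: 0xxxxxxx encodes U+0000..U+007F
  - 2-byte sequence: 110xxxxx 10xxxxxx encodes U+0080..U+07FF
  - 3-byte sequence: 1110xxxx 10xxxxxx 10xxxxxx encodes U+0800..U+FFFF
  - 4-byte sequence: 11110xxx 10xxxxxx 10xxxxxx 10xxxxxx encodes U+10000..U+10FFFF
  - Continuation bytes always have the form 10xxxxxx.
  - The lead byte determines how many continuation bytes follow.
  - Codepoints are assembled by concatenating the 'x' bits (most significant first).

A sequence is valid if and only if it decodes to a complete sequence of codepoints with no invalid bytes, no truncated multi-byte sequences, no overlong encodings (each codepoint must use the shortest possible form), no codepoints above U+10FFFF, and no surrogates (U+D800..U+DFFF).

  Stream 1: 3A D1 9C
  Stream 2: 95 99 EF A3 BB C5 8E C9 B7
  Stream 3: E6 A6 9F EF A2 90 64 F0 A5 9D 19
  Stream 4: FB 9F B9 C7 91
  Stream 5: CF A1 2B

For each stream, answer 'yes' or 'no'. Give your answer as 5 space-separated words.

Answer: yes no no no yes

Derivation:
Stream 1: decodes cleanly. VALID
Stream 2: error at byte offset 0. INVALID
Stream 3: error at byte offset 10. INVALID
Stream 4: error at byte offset 0. INVALID
Stream 5: decodes cleanly. VALID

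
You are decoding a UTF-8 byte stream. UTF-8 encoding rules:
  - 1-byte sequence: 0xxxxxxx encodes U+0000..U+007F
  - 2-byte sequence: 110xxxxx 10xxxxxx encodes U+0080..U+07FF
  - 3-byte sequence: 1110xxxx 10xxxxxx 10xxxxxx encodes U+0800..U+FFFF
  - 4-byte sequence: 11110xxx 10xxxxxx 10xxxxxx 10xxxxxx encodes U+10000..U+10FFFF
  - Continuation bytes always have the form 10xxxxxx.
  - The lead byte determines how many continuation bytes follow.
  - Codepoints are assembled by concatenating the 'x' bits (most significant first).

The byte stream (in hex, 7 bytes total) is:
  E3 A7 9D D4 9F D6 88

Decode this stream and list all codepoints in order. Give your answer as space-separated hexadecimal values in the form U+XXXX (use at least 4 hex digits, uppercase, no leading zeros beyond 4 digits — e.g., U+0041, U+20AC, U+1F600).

Answer: U+39DD U+051F U+0588

Derivation:
Byte[0]=E3: 3-byte lead, need 2 cont bytes. acc=0x3
Byte[1]=A7: continuation. acc=(acc<<6)|0x27=0xE7
Byte[2]=9D: continuation. acc=(acc<<6)|0x1D=0x39DD
Completed: cp=U+39DD (starts at byte 0)
Byte[3]=D4: 2-byte lead, need 1 cont bytes. acc=0x14
Byte[4]=9F: continuation. acc=(acc<<6)|0x1F=0x51F
Completed: cp=U+051F (starts at byte 3)
Byte[5]=D6: 2-byte lead, need 1 cont bytes. acc=0x16
Byte[6]=88: continuation. acc=(acc<<6)|0x08=0x588
Completed: cp=U+0588 (starts at byte 5)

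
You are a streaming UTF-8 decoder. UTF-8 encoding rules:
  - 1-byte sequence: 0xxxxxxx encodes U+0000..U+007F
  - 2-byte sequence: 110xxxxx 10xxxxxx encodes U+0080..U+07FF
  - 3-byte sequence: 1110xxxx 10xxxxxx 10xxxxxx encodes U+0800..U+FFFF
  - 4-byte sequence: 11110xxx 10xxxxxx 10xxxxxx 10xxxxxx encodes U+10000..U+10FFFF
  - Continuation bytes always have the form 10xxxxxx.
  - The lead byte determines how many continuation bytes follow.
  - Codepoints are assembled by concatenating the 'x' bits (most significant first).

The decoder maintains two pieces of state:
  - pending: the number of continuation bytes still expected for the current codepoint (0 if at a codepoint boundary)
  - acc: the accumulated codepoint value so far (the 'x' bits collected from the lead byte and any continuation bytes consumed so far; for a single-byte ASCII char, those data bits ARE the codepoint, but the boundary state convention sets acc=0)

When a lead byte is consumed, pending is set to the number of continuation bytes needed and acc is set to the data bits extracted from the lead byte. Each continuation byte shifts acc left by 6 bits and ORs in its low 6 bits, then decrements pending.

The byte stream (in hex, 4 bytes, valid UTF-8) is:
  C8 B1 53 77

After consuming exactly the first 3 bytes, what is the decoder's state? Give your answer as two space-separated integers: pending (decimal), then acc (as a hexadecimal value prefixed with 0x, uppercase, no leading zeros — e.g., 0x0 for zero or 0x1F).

Byte[0]=C8: 2-byte lead. pending=1, acc=0x8
Byte[1]=B1: continuation. acc=(acc<<6)|0x31=0x231, pending=0
Byte[2]=53: 1-byte. pending=0, acc=0x0

Answer: 0 0x0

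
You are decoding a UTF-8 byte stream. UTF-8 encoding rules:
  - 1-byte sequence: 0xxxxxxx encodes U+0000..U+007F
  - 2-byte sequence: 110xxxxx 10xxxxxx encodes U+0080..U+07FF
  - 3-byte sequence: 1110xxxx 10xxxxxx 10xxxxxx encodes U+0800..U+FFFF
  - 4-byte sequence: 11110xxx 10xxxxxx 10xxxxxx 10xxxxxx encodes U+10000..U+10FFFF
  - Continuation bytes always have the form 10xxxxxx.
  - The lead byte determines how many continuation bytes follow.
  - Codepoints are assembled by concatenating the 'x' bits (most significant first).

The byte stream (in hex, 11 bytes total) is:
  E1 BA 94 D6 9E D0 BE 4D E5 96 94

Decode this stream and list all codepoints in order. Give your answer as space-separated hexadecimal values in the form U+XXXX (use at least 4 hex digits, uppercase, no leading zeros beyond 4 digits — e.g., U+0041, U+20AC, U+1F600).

Byte[0]=E1: 3-byte lead, need 2 cont bytes. acc=0x1
Byte[1]=BA: continuation. acc=(acc<<6)|0x3A=0x7A
Byte[2]=94: continuation. acc=(acc<<6)|0x14=0x1E94
Completed: cp=U+1E94 (starts at byte 0)
Byte[3]=D6: 2-byte lead, need 1 cont bytes. acc=0x16
Byte[4]=9E: continuation. acc=(acc<<6)|0x1E=0x59E
Completed: cp=U+059E (starts at byte 3)
Byte[5]=D0: 2-byte lead, need 1 cont bytes. acc=0x10
Byte[6]=BE: continuation. acc=(acc<<6)|0x3E=0x43E
Completed: cp=U+043E (starts at byte 5)
Byte[7]=4D: 1-byte ASCII. cp=U+004D
Byte[8]=E5: 3-byte lead, need 2 cont bytes. acc=0x5
Byte[9]=96: continuation. acc=(acc<<6)|0x16=0x156
Byte[10]=94: continuation. acc=(acc<<6)|0x14=0x5594
Completed: cp=U+5594 (starts at byte 8)

Answer: U+1E94 U+059E U+043E U+004D U+5594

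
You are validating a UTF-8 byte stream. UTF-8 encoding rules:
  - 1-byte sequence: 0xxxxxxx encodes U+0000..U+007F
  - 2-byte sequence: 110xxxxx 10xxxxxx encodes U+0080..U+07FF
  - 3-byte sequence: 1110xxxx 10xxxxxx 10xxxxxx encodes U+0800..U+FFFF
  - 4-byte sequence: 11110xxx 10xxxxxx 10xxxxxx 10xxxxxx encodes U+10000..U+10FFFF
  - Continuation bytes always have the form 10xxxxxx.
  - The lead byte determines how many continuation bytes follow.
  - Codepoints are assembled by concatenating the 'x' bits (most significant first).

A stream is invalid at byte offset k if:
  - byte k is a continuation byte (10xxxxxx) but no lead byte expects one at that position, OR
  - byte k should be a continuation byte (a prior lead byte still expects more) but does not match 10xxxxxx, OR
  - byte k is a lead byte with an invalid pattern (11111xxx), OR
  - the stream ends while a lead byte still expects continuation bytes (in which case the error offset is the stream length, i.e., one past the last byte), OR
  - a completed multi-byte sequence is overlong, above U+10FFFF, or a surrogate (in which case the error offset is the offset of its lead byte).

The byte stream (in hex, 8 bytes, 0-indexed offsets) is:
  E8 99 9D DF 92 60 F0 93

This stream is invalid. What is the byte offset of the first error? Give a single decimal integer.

Answer: 8

Derivation:
Byte[0]=E8: 3-byte lead, need 2 cont bytes. acc=0x8
Byte[1]=99: continuation. acc=(acc<<6)|0x19=0x219
Byte[2]=9D: continuation. acc=(acc<<6)|0x1D=0x865D
Completed: cp=U+865D (starts at byte 0)
Byte[3]=DF: 2-byte lead, need 1 cont bytes. acc=0x1F
Byte[4]=92: continuation. acc=(acc<<6)|0x12=0x7D2
Completed: cp=U+07D2 (starts at byte 3)
Byte[5]=60: 1-byte ASCII. cp=U+0060
Byte[6]=F0: 4-byte lead, need 3 cont bytes. acc=0x0
Byte[7]=93: continuation. acc=(acc<<6)|0x13=0x13
Byte[8]: stream ended, expected continuation. INVALID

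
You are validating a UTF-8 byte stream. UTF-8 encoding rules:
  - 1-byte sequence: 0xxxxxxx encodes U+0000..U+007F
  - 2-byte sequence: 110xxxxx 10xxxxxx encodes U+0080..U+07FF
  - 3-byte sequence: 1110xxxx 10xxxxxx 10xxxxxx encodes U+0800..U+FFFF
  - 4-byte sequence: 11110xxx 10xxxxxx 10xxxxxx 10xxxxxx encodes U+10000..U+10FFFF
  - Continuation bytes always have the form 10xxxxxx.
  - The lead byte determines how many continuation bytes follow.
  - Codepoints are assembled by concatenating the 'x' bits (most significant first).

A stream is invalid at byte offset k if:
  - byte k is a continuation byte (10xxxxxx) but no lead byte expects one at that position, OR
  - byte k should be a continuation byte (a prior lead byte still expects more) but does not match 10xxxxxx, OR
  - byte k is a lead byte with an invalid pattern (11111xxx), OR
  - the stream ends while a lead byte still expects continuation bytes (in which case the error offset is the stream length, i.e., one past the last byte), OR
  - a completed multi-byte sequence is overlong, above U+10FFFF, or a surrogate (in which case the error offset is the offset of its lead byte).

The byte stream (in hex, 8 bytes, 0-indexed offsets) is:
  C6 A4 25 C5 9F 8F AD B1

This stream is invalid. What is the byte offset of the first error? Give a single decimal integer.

Answer: 5

Derivation:
Byte[0]=C6: 2-byte lead, need 1 cont bytes. acc=0x6
Byte[1]=A4: continuation. acc=(acc<<6)|0x24=0x1A4
Completed: cp=U+01A4 (starts at byte 0)
Byte[2]=25: 1-byte ASCII. cp=U+0025
Byte[3]=C5: 2-byte lead, need 1 cont bytes. acc=0x5
Byte[4]=9F: continuation. acc=(acc<<6)|0x1F=0x15F
Completed: cp=U+015F (starts at byte 3)
Byte[5]=8F: INVALID lead byte (not 0xxx/110x/1110/11110)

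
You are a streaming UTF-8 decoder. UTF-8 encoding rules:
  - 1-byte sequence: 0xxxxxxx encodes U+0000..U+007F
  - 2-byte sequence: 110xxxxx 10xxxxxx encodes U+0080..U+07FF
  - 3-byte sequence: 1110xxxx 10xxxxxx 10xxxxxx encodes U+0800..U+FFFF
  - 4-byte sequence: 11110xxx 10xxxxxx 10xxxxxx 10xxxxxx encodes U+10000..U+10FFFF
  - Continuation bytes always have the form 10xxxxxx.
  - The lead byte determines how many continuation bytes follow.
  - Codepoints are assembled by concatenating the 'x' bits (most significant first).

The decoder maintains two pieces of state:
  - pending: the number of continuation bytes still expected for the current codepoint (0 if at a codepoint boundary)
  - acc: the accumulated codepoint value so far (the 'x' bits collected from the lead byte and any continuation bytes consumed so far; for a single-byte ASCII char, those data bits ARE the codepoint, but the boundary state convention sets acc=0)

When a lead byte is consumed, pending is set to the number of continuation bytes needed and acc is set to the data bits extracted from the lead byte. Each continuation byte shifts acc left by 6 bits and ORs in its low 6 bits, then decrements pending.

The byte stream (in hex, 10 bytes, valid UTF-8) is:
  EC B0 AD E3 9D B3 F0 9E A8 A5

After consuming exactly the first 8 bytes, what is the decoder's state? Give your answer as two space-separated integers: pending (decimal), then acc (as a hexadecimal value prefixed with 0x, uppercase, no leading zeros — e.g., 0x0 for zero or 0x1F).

Answer: 2 0x1E

Derivation:
Byte[0]=EC: 3-byte lead. pending=2, acc=0xC
Byte[1]=B0: continuation. acc=(acc<<6)|0x30=0x330, pending=1
Byte[2]=AD: continuation. acc=(acc<<6)|0x2D=0xCC2D, pending=0
Byte[3]=E3: 3-byte lead. pending=2, acc=0x3
Byte[4]=9D: continuation. acc=(acc<<6)|0x1D=0xDD, pending=1
Byte[5]=B3: continuation. acc=(acc<<6)|0x33=0x3773, pending=0
Byte[6]=F0: 4-byte lead. pending=3, acc=0x0
Byte[7]=9E: continuation. acc=(acc<<6)|0x1E=0x1E, pending=2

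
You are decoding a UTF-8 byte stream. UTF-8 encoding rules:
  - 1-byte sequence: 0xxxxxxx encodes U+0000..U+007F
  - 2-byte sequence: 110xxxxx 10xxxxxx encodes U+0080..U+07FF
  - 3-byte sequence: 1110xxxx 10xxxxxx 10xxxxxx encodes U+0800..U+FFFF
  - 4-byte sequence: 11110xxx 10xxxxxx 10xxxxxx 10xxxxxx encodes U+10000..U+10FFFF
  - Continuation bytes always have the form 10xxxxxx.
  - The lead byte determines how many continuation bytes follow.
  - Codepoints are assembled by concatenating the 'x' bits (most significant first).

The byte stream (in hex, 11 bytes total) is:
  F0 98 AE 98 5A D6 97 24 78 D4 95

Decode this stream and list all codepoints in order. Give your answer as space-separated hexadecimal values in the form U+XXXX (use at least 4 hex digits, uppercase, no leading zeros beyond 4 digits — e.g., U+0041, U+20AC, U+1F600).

Answer: U+18B98 U+005A U+0597 U+0024 U+0078 U+0515

Derivation:
Byte[0]=F0: 4-byte lead, need 3 cont bytes. acc=0x0
Byte[1]=98: continuation. acc=(acc<<6)|0x18=0x18
Byte[2]=AE: continuation. acc=(acc<<6)|0x2E=0x62E
Byte[3]=98: continuation. acc=(acc<<6)|0x18=0x18B98
Completed: cp=U+18B98 (starts at byte 0)
Byte[4]=5A: 1-byte ASCII. cp=U+005A
Byte[5]=D6: 2-byte lead, need 1 cont bytes. acc=0x16
Byte[6]=97: continuation. acc=(acc<<6)|0x17=0x597
Completed: cp=U+0597 (starts at byte 5)
Byte[7]=24: 1-byte ASCII. cp=U+0024
Byte[8]=78: 1-byte ASCII. cp=U+0078
Byte[9]=D4: 2-byte lead, need 1 cont bytes. acc=0x14
Byte[10]=95: continuation. acc=(acc<<6)|0x15=0x515
Completed: cp=U+0515 (starts at byte 9)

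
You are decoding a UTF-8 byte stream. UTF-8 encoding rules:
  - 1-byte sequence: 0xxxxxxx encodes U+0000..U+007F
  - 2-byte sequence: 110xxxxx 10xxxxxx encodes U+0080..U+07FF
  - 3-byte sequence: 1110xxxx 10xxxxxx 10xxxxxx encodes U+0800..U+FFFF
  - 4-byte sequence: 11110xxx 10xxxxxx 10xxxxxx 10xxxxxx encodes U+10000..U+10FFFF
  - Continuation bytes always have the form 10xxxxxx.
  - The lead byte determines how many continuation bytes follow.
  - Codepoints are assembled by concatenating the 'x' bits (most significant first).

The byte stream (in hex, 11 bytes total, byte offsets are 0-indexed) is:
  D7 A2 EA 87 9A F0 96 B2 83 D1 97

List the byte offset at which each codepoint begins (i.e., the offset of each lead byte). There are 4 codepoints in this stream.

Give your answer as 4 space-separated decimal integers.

Answer: 0 2 5 9

Derivation:
Byte[0]=D7: 2-byte lead, need 1 cont bytes. acc=0x17
Byte[1]=A2: continuation. acc=(acc<<6)|0x22=0x5E2
Completed: cp=U+05E2 (starts at byte 0)
Byte[2]=EA: 3-byte lead, need 2 cont bytes. acc=0xA
Byte[3]=87: continuation. acc=(acc<<6)|0x07=0x287
Byte[4]=9A: continuation. acc=(acc<<6)|0x1A=0xA1DA
Completed: cp=U+A1DA (starts at byte 2)
Byte[5]=F0: 4-byte lead, need 3 cont bytes. acc=0x0
Byte[6]=96: continuation. acc=(acc<<6)|0x16=0x16
Byte[7]=B2: continuation. acc=(acc<<6)|0x32=0x5B2
Byte[8]=83: continuation. acc=(acc<<6)|0x03=0x16C83
Completed: cp=U+16C83 (starts at byte 5)
Byte[9]=D1: 2-byte lead, need 1 cont bytes. acc=0x11
Byte[10]=97: continuation. acc=(acc<<6)|0x17=0x457
Completed: cp=U+0457 (starts at byte 9)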